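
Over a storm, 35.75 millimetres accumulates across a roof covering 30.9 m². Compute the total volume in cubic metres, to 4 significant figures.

1.105 cubic metres

1 mm over 1 m² is 1 L, so volume = 35.75 × 30.9 = 1104.675 L = 1.105 m³.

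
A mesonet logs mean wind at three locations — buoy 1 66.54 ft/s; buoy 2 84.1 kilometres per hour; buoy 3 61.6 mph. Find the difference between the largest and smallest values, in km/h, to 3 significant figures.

26.1 km/h

buoy 1: 66.54 ft/s = 73.013 km/h.
buoy 3: 61.6 mph = 99.136 km/h.
Spread: 99.136 − 73.013 = 26.1 km/h.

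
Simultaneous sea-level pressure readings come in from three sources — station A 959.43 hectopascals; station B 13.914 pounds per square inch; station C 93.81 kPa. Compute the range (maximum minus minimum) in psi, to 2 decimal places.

station A: 959.43 hPa = 13.9154 psi.
station C: 93.81 kPa = 13.6060 psi.
Spread: 13.9154 − 13.6060 = 0.31 psi.

0.31 psi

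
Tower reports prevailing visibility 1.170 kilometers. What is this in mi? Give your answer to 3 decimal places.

1 km = 0.621371 SM, so 1.170 × 0.621371 = 0.727 SM.

0.727 SM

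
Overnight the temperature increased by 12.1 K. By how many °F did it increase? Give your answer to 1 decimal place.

A change of 1 °C equals a change of 1.8 °F: Δ°F = 12.1 × 1.8 = 21.8 °F.

21.8 °F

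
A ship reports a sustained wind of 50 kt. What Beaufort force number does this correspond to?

Beaufort force 10

50 kt lies in the Beaufort 10 band (storm, 48–55 kt).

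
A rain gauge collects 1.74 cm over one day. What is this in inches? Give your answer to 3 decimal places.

0.685 in

1 cm = 0.393701 in, so 1.74 × 0.393701 = 0.685 in.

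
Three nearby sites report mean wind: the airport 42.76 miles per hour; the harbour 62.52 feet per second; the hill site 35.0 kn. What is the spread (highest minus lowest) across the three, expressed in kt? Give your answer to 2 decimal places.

the airport: 42.76 mph = 37.1574 kt.
the harbour: 62.52 ft/s = 37.0421 kt.
Spread: 37.1574 − 35.0000 = 2.16 kt.

2.16 kt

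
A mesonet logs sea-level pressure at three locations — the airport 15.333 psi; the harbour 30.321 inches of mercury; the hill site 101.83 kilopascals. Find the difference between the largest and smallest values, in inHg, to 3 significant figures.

the airport: 15.333 psi = 31.2183 inHg.
the hill site: 101.83 kPa = 30.0704 inHg.
Spread: 31.2183 − 30.0704 = 1.15 inHg.

1.15 inHg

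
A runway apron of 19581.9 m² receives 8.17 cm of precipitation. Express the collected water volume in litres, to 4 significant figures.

1600000 litres

Depth: 8.17 cm × 10 = 81.7 mm.
1 mm over 1 m² is 1 L, so volume = 81.7 × 19581.9 = 1599841.2 L ≈ 1600000 L.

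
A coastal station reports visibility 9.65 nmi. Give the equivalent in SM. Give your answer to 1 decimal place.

1 nmi = 1.15078 SM, so 9.65 × 1.15078 = 11.1 SM.

11.1 SM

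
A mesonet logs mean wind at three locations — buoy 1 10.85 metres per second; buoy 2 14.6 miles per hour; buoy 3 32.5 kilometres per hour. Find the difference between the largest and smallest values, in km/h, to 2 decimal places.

buoy 1: 10.85 m/s = 39.0600 km/h.
buoy 2: 14.6 mph = 23.4964 km/h.
Spread: 39.0600 − 23.4964 = 15.56 km/h.

15.56 km/h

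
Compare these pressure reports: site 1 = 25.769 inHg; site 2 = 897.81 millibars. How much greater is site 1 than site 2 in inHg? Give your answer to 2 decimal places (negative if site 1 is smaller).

-0.74 inHg

site 2: 897.81 mb = 26.5123 inHg.
Difference: 25.7690 − 26.5123 = -0.74 inHg.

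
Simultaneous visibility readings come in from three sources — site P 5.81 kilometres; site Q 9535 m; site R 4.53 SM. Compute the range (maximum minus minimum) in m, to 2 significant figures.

site P: 5.81 km = 5810.00 m.
site R: 4.53 SM = 7290.33 m.
Spread: 9535.00 − 5810.00 = 3700 m.

3700 m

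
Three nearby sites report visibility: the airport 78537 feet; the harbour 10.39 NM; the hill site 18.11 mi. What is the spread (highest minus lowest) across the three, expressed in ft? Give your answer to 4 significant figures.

the harbour: 10.39 nmi = 63130.84 ft.
the hill site: 18.11 SM = 95620.80 ft.
Spread: 95620.80 − 63130.84 = 32490 ft.

32490 ft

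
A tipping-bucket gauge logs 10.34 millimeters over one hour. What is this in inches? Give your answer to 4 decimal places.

1 mm = 0.0393701 in, so 10.34 × 0.0393701 = 0.4071 in.

0.4071 in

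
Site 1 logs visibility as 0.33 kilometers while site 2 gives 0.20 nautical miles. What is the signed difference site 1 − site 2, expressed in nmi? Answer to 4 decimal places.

site 1: 0.33 km = 0.178186 nmi.
Difference: 0.178186 − 0.200000 = -0.0218 nmi.

-0.0218 nmi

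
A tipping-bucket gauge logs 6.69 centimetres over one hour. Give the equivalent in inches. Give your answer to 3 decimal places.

1 cm = 0.393701 in, so 6.69 × 0.393701 = 2.634 in.

2.634 in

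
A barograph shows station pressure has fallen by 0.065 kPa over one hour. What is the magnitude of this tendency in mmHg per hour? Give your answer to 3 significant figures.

0.065 kPa / 1 h × 7.50062 mmHg/kPa = 0.488 mmHg/h.

0.488 mmHg per hour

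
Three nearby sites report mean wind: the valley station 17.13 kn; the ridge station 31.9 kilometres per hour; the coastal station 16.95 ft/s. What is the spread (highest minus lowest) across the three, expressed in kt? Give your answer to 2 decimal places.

the ridge station: 31.9 km/h = 17.2246 kt.
the coastal station: 16.95 ft/s = 10.0426 kt.
Spread: 17.2246 − 10.0426 = 7.18 kt.

7.18 kt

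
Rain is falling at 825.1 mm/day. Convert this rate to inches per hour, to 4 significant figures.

825.1 mm/day × 0.0393701 in/mm × 0.0416667 day/hour = 1.354 in/hour.

1.354 in/hour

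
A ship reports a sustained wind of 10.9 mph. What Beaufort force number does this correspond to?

10.9 mph = 4.9 m/s, which is Beaufort 3 (gentle breeze, 3.4–5.4 m/s).

Beaufort force 3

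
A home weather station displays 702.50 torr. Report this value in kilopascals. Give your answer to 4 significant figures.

93.66 kPa

1 mmHg = 0.133322 kPa, so 702.50 × 0.133322 = 93.66 kPa.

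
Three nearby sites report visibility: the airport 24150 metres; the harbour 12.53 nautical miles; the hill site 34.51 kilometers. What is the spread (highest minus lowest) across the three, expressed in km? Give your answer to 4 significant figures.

the airport: 24150 m = 24.1500 km.
the harbour: 12.53 nmi = 23.2056 km.
Spread: 34.5100 − 23.2056 = 11.30 km.

11.30 km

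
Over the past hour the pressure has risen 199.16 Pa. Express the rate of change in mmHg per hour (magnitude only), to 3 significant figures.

199.16 Pa / 1 h × 0.00750062 mmHg/Pa = 1.49 mmHg/h.

1.49 mmHg per hour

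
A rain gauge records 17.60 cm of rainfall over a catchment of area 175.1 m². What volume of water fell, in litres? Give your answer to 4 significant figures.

Depth: 17.60 cm × 10 = 176 mm.
1 mm over 1 m² is 1 L, so volume = 176 × 175.1 = 30817.6 L ≈ 30820 L.

30820 litres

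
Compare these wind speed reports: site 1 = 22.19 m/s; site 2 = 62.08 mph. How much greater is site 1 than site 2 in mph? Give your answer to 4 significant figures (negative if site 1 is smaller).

site 1: 22.19 m/s = 49.6376 mph.
Difference: 49.6376 − 62.0800 = -12.44 mph.

-12.44 mph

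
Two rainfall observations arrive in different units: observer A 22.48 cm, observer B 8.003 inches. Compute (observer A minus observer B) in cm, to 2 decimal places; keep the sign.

2.15 cm

observer B: 8.003 in = 20.3276 cm.
Difference: 22.4800 − 20.3276 = 2.15 cm.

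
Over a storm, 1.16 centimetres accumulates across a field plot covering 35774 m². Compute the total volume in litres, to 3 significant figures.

415000 litres

Depth: 1.16 cm × 10 = 11.6 mm.
1 mm over 1 m² is 1 L, so volume = 11.6 × 35774 = 414978.4 L ≈ 415000 L.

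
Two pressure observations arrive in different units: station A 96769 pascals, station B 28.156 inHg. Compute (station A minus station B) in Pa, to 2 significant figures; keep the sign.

1400 Pa

station B: 28.156 inHg = 95347.17 Pa.
Difference: 96769.00 − 95347.17 = 1400 Pa.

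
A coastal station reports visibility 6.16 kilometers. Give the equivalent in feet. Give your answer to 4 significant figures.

1 km = 3280.84 ft, so 6.16 × 3280.84 = 20210 ft.

20210 ft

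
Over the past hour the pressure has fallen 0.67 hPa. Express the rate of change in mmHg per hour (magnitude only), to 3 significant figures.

0.503 mmHg per hour

0.67 hPa / 1 h × 0.750062 mmHg/hPa = 0.503 mmHg/h.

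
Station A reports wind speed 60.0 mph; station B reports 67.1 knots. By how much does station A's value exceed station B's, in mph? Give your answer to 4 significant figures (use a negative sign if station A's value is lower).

-17.22 mph

station B: 67.1 kt = 77.2173 mph.
Difference: 60.0000 − 77.2173 = -17.22 mph.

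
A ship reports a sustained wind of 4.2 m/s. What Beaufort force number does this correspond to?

4.2 m/s lies in the Beaufort 3 band (gentle breeze, 3.4–5.4 m/s).

Beaufort force 3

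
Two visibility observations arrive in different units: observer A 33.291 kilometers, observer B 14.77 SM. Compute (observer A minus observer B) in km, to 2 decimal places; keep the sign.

observer B: 14.77 SM = 23.7700 km.
Difference: 33.2910 − 23.7700 = 9.52 km.

9.52 km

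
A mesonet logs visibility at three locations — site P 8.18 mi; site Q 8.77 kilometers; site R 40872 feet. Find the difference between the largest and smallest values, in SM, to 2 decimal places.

site Q: 8.77 km = 5.4494 SM.
site R: 40872 ft = 7.7409 SM.
Spread: 8.1800 − 5.4494 = 2.73 SM.

2.73 SM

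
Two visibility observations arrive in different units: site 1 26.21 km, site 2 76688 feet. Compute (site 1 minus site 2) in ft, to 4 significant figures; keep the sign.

site 1: 26.21 km = 85990.81 ft.
Difference: 85990.81 − 76688.00 = 9303 ft.

9303 ft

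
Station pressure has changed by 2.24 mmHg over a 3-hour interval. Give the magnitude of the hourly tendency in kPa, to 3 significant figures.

0.0995 kPa per hour

2.24 mmHg / 3 h × 0.133322 kPa/mmHg = 0.0995 kPa/h.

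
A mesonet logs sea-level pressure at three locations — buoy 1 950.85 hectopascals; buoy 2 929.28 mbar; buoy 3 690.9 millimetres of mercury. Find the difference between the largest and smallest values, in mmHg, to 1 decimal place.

buoy 1: 950.85 hPa = 713.196 mmHg.
buoy 2: 929.28 mb = 697.017 mmHg.
Spread: 713.196 − 690.900 = 22.3 mmHg.

22.3 mmHg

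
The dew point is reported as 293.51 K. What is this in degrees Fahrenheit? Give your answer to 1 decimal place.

68.6 °F

First to °C: 20.36 °C.
Then to °F: 68.6 °F.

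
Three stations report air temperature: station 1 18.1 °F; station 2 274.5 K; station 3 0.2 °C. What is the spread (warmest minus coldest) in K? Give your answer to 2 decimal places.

station 1: 18.1 °F = -7.722 °C.
station 2: 274.5 K = 1.350 °C.
Spread: 1.350 − (-7.722) = 9.072 °C.

9.07 K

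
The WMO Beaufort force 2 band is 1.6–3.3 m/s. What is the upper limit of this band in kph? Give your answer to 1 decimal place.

11.9 km/h

1.6–3.3 m/s × 3.6 = 5.8–11.9 km/h.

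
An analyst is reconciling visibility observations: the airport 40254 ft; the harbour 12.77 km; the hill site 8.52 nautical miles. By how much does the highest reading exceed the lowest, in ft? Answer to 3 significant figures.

the harbour: 12.77 km = 41896.33 ft.
the hill site: 8.52 nmi = 51768.50 ft.
Spread: 51768.50 − 40254.00 = 11500 ft.

11500 ft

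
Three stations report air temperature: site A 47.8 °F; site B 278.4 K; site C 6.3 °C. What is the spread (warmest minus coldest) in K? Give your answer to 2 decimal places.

site A: 47.8 °F = 8.778 °C.
site B: 278.4 K = 5.250 °C.
Spread: 8.778 − 5.250 = 3.528 °C.

3.53 K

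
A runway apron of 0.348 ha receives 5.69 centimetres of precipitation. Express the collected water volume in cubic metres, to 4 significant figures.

Depth: 5.69 cm × 10 = 56.9 mm.
Area: 0.348 ha = 3480 m².
1 mm over 1 m² is 1 L, so volume = 56.9 × 3480 = 198012 L = 198.0 m³.

198.0 cubic metres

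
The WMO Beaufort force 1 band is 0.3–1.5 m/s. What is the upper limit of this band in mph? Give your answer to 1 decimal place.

0.3–1.5 m/s × 2.237 = 0.7–3.4 mph.

3.4 mph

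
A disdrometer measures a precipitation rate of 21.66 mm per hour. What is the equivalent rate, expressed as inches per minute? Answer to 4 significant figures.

0.01421 in/minute

21.66 mm/hour × 0.0393701 in/mm × 0.0166667 hour/minute = 0.01421 in/minute.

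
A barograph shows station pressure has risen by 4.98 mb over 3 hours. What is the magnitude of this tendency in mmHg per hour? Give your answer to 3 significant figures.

1.25 mmHg per hour

4.98 mb / 3 h × 0.750062 mmHg/mb = 1.25 mmHg/h.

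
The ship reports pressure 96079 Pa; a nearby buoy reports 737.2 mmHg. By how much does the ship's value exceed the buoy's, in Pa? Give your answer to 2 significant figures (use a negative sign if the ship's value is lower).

the buoy: 737.2 mmHg = 98285.26 Pa.
Difference: 96079.00 − 98285.26 = -2200 Pa.

-2200 Pa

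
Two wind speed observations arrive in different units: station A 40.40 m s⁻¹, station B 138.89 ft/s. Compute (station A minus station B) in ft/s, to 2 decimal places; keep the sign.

station A: 40.40 m/s = 132.5459 ft/s.
Difference: 132.5459 − 138.8900 = -6.34 ft/s.

-6.34 ft/s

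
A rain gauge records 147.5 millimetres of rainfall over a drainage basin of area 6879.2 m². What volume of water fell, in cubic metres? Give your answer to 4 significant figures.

1015 cubic metres

1 mm over 1 m² is 1 L, so volume = 147.5 × 6879.2 = 1014682 L = 1015 m³.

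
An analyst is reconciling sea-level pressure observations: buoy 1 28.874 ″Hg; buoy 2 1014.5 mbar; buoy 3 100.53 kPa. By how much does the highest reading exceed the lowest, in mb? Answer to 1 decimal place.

buoy 1: 28.874 inHg = 977.786 mb.
buoy 3: 100.53 kPa = 1005.300 mb.
Spread: 1014.500 − 977.786 = 36.7 mb.

36.7 mb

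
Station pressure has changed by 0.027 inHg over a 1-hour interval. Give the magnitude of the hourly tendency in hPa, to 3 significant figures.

0.914 hPa per hour

0.027 inHg / 1 h × 33.8639 hPa/inHg = 0.914 hPa/h.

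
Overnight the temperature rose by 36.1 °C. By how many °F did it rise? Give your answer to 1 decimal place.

For a temperature change the 32° offset cancels: Δ°F = 36.1 × 1.8 = 65.0 °F.

65.0 °F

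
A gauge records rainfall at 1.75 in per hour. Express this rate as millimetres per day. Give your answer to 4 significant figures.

1067 mm/day

1.75 in/hour × 25.4 mm/in × 24 hour/day = 1067 mm/day.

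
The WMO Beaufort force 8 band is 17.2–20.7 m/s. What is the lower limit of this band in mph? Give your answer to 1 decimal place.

38.5 mph

17.2–20.7 m/s × 2.237 = 38.5–46.3 mph.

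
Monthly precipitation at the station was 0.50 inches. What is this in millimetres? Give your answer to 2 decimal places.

1 in = 25.4 mm, so 0.50 × 25.4 = 12.70 mm.

12.70 mm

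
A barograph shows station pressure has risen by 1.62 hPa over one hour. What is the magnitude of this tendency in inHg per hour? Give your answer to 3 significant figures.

1.62 hPa / 1 h × 0.02953 inHg/hPa = 0.0478 inHg/h.

0.0478 inHg per hour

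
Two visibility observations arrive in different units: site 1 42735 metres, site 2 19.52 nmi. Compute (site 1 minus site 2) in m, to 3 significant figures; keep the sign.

6580 m

site 2: 19.52 nmi = 36151.04 m.
Difference: 42735.00 − 36151.04 = 6580 m.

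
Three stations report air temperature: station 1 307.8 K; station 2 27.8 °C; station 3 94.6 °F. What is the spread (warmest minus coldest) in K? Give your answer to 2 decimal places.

6.98 K

station 1: 307.8 K = 34.650 °C.
station 3: 94.6 °F = 34.778 °C.
Spread: 34.778 − 27.800 = 6.978 °C.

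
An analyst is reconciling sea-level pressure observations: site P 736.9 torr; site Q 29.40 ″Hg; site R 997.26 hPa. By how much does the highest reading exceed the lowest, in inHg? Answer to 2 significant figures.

site P: 736.9 mmHg = 29.0118 inHg.
site R: 997.26 hPa = 29.4491 inHg.
Spread: 29.4491 − 29.0118 = 0.44 inHg.

0.44 inHg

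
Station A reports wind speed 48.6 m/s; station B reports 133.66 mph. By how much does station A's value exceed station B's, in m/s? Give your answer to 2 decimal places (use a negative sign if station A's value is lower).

station B: 133.66 mph = 59.7514 m/s.
Difference: 48.6000 − 59.7514 = -11.15 m/s.

-11.15 m/s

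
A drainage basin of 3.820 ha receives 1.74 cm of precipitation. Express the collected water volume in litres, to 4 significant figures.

664700 litres

Depth: 1.74 cm × 10 = 17.4 mm.
Area: 3.820 ha = 38200 m².
1 mm over 1 m² is 1 L, so volume = 17.4 × 38200 = 664680 L ≈ 664700 L.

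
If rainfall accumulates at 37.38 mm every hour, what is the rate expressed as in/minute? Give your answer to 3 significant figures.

37.38 mm/hour × 0.0393701 in/mm × 0.0166667 hour/minute = 0.0245 in/minute.

0.0245 in/minute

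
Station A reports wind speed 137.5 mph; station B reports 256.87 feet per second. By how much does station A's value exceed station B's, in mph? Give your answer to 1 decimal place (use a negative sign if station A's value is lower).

station B: 256.87 ft/s = 175.139 mph.
Difference: 137.500 − 175.139 = -37.6 mph.

-37.6 mph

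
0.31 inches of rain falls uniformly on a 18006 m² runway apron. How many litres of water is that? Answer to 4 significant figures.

141800 litres

Depth: 0.31 in × 25.4 = 7.874 mm.
1 mm over 1 m² is 1 L, so volume = 7.874 × 18006 = 141779.24 L ≈ 141800 L.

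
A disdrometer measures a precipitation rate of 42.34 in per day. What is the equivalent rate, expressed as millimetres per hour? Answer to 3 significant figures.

42.34 in/day × 25.4 mm/in × 0.0416667 day/hour = 44.8 mm/hour.

44.8 mm/hour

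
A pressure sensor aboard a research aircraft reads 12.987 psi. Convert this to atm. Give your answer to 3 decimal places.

1 psi = 0.068046 atm, so 12.987 × 0.068046 = 0.884 atm.

0.884 atm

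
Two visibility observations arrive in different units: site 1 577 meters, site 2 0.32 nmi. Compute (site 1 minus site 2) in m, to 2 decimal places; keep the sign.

-15.64 m

site 2: 0.32 nmi = 592.6400 m.
Difference: 577.0000 − 592.6400 = -15.64 m.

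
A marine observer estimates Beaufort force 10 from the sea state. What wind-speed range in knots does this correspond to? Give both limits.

Beaufort 10 (storm) spans 48–55 knots.

48 to 55 kt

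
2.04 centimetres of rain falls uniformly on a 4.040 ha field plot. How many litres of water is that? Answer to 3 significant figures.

Depth: 2.04 cm × 10 = 20.4 mm.
Area: 4.040 ha = 40400 m².
1 mm over 1 m² is 1 L, so volume = 20.4 × 40400 = 824160 L ≈ 824000 L.

824000 litres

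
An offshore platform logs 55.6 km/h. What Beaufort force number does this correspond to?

Beaufort force 7

55.6 km/h = 15.4 m/s, which is Beaufort 7 (near gale, 13.9–17.1 m/s).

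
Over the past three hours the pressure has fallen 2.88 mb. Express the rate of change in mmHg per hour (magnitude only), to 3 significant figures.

0.720 mmHg per hour

2.88 mb / 3 h × 0.750062 mmHg/mb = 0.720 mmHg/h.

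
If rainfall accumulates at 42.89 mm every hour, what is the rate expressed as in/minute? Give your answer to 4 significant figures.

42.89 mm/hour × 0.0393701 in/mm × 0.0166667 hour/minute = 0.02814 in/minute.

0.02814 in/minute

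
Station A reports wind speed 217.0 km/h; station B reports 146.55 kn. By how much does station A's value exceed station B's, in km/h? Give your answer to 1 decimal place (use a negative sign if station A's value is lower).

-54.4 km/h

station B: 146.55 kt = 271.411 km/h.
Difference: 217.000 − 271.411 = -54.4 km/h.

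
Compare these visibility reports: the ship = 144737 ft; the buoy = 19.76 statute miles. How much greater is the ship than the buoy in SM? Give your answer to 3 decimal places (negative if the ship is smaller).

7.652 SM

the ship: 144737 ft = 27.41231 SM.
Difference: 27.41231 − 19.76000 = 7.652 SM.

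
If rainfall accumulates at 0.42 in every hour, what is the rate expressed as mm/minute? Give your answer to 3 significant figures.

0.178 mm/minute

0.42 in/hour × 25.4 mm/in × 0.0166667 hour/minute = 0.178 mm/minute.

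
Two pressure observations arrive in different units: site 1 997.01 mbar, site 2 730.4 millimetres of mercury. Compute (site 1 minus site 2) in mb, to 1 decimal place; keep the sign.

site 2: 730.4 mmHg = 973.787 mb.
Difference: 997.010 − 973.787 = 23.2 mb.

23.2 mb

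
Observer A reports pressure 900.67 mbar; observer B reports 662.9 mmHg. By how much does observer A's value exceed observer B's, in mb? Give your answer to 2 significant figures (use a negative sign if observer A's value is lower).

17 mb

observer B: 662.9 mmHg = 883.79 mb.
Difference: 900.67 − 883.79 = 17 mb.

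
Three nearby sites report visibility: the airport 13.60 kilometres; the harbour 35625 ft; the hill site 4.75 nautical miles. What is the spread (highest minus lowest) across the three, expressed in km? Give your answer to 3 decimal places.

the harbour: 35625 ft = 10.85850 km.
the hill site: 4.75 nmi = 8.79700 km.
Spread: 13.60000 − 8.79700 = 4.803 km.

4.803 km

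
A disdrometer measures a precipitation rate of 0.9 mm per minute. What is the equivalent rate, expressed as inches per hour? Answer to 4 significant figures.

0.9 mm/minute × 0.0393701 in/mm × 60 minute/hour = 2.126 in/hour.

2.126 in/hour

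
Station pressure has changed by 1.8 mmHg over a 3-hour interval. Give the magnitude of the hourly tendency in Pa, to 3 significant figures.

1.8 mmHg / 3 h × 133.322 Pa/mmHg = 80.0 Pa/h.

80.0 Pa per hour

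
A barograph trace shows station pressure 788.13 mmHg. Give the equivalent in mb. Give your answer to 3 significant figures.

1 mmHg = 1.33322 mb, so 788.13 × 1.33322 = 1050 mb.

1050 mb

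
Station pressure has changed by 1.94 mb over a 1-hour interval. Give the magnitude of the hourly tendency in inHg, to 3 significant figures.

1.94 mb / 1 h × 0.02953 inHg/mb = 0.0573 inHg/h.

0.0573 inHg per hour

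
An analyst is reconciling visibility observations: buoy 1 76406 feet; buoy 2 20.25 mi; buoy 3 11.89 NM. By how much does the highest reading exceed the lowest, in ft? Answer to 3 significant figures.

34700 ft

buoy 2: 20.25 SM = 106920.00 ft.
buoy 3: 11.89 nmi = 72245.01 ft.
Spread: 106920.00 − 72245.01 = 34700 ft.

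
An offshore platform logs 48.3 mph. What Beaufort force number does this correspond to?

Beaufort force 9

48.3 mph = 21.6 m/s, which is Beaufort 9 (strong gale, 20.8–24.4 m/s).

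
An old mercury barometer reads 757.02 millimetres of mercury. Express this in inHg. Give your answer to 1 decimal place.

29.8 inHg

1 mmHg = 0.0393701 inHg, so 757.02 × 0.0393701 = 29.8 inHg.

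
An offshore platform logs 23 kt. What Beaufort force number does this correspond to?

Beaufort force 6

23 kt lies in the Beaufort 6 band (strong breeze, 22–27 kt).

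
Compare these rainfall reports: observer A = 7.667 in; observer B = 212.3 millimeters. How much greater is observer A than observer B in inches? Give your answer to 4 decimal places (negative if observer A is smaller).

observer B: 212.3 mm = 8.358268 in.
Difference: 7.667000 − 8.358268 = -0.6913 in.

-0.6913 in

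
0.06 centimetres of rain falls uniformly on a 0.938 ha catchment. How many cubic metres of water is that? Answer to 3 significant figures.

Depth: 0.06 cm × 10 = 0.6 mm.
Area: 0.938 ha = 9380 m².
1 mm over 1 m² is 1 L, so volume = 0.6 × 9380 = 5628 L = 5.63 m³.

5.63 cubic metres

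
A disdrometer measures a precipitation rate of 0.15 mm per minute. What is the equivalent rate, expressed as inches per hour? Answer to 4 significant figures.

0.15 mm/minute × 0.0393701 in/mm × 60 minute/hour = 0.3543 in/hour.

0.3543 in/hour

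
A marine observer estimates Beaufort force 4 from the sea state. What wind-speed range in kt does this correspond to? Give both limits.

11 to 16 kt

Beaufort 4 (moderate breeze) spans 11–16 knots.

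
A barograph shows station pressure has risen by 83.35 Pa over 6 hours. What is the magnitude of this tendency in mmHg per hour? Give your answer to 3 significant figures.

0.104 mmHg per hour

83.35 Pa / 6 h × 0.00750062 mmHg/Pa = 0.104 mmHg/h.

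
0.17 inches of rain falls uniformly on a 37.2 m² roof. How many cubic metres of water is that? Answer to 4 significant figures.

0.1606 cubic metres

Depth: 0.17 in × 25.4 = 4.318 mm.
1 mm over 1 m² is 1 L, so volume = 4.318 × 37.2 = 160.6296 L = 0.1606 m³.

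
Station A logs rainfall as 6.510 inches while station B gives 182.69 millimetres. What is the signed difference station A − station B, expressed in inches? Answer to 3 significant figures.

-0.683 in

station B: 182.69 mm = 7.19252 in.
Difference: 6.51000 − 7.19252 = -0.683 in.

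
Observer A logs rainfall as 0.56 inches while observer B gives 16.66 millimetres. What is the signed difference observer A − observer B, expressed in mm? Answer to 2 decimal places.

-2.44 mm

observer A: 0.56 in = 14.2240 mm.
Difference: 14.2240 − 16.6600 = -2.44 mm.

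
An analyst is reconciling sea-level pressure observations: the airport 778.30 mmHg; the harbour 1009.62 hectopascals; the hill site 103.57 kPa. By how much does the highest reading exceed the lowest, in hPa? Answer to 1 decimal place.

the airport: 778.30 mmHg = 1037.648 hPa.
the hill site: 103.57 kPa = 1035.700 hPa.
Spread: 1037.648 − 1009.620 = 28.0 hPa.

28.0 hPa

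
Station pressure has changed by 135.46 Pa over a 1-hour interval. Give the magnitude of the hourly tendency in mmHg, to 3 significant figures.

135.46 Pa / 1 h × 0.00750062 mmHg/Pa = 1.02 mmHg/h.

1.02 mmHg per hour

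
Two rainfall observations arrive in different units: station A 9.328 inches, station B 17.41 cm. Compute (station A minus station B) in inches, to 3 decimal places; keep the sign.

2.474 in

station B: 17.41 cm = 6.85433 in.
Difference: 9.32800 − 6.85433 = 2.474 in.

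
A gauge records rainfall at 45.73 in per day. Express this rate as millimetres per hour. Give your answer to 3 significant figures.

48.4 mm/hour

45.73 in/day × 25.4 mm/in × 0.0416667 day/hour = 48.4 mm/hour.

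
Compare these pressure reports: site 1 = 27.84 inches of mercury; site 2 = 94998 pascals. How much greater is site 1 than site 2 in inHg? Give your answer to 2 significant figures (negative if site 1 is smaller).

-0.21 inHg

site 2: 94998 Pa = 28.0529 inHg.
Difference: 27.8400 − 28.0529 = -0.21 inHg.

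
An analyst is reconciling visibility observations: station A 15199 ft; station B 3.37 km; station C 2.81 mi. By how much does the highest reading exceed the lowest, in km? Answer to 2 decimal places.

station A: 15199 ft = 4.6327 km.
station C: 2.81 SM = 4.5223 km.
Spread: 4.6327 − 3.3700 = 1.26 km.

1.26 km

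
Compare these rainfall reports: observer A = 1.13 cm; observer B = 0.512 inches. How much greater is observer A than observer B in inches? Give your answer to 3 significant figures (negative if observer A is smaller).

-0.0671 in

observer A: 1.13 cm = 0.444882 in.
Difference: 0.444882 − 0.512000 = -0.0671 in.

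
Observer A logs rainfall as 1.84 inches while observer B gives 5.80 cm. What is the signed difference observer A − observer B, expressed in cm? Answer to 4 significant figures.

-1.126 cm

observer A: 1.84 in = 4.67360 cm.
Difference: 4.67360 − 5.80000 = -1.126 cm.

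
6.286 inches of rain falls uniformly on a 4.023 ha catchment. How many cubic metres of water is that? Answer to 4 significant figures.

Depth: 6.286 in × 25.4 = 159.6644 mm.
Area: 4.023 ha = 40230 m².
1 mm over 1 m² is 1 L, so volume = 159.6644 × 40230 = 6423298.8 L = 6423 m³.

6423 cubic metres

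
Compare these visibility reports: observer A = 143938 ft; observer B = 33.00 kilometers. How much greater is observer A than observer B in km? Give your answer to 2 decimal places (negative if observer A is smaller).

observer A: 143938 ft = 43.8723 km.
Difference: 43.8723 − 33.0000 = 10.87 km.

10.87 km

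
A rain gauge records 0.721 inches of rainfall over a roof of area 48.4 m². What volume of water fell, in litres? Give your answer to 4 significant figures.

886.4 litres

Depth: 0.721 in × 25.4 = 18.3134 mm.
1 mm over 1 m² is 1 L, so volume = 18.3134 × 48.4 = 886.36856 L ≈ 886.4 L.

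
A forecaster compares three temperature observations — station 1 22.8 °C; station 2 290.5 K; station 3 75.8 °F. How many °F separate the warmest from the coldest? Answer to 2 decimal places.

station 2: 290.5 K = 17.350 °C.
station 3: 75.8 °F = 24.333 °C.
Spread: 24.333 − 17.350 = 6.983 °C = 12.57 °F.

12.57 °F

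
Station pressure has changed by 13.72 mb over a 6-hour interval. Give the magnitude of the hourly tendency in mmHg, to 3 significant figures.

1.72 mmHg per hour

13.72 mb / 6 h × 0.750062 mmHg/mb = 1.72 mmHg/h.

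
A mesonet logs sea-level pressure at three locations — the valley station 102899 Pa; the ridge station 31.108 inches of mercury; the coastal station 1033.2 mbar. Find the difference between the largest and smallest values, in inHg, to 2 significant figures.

0.72 inHg

the valley station: 102899 Pa = 30.3861 inHg.
the coastal station: 1033.2 mb = 30.5104 inHg.
Spread: 31.1080 − 30.3861 = 0.72 inHg.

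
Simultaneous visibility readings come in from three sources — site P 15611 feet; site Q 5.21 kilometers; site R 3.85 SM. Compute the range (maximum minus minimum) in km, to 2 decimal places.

site P: 15611 ft = 4.7582 km.
site R: 3.85 SM = 6.1960 km.
Spread: 6.1960 − 4.7582 = 1.44 km.

1.44 km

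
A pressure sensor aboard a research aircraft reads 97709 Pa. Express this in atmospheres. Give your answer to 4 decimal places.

1 Pa = 9.86923e-06 atm, so 97709 × 9.86923e-06 = 0.9643 atm.

0.9643 atm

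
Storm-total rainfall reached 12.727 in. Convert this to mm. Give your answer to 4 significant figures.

1 in = 25.4 mm, so 12.727 × 25.4 = 323.3 mm.

323.3 mm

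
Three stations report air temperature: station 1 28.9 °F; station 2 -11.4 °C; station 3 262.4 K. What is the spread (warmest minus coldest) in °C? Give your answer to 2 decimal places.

9.68 °C

station 1: 28.9 °F = -1.722 °C.
station 3: 262.4 K = -10.750 °C.
Spread: (-1.722) − (-11.400) = 9.678 °C.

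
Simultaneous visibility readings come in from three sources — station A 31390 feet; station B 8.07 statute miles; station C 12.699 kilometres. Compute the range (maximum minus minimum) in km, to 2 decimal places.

station A: 31390 ft = 9.5677 km.
station B: 8.07 SM = 12.9874 km.
Spread: 12.9874 − 9.5677 = 3.42 km.

3.42 km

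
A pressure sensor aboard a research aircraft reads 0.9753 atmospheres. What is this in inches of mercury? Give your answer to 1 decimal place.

1 atm = 29.9213 inHg, so 0.9753 × 29.9213 = 29.2 inHg.

29.2 inHg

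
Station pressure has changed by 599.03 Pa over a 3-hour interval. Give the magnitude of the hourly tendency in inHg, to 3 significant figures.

0.0590 inHg per hour

599.03 Pa / 3 h × 0.0002953 inHg/Pa = 0.0590 inHg/h.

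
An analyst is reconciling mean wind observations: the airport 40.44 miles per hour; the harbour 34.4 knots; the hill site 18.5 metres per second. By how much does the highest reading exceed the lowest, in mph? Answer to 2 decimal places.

1.80 mph

the harbour: 34.4 kt = 39.5868 mph.
the hill site: 18.5 m/s = 41.3833 mph.
Spread: 41.3833 − 39.5868 = 1.80 mph.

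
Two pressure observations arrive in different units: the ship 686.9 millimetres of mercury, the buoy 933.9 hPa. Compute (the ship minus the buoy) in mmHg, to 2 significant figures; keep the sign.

-14 mmHg

the buoy: 933.9 hPa = 700.48 mmHg.
Difference: 686.90 − 700.48 = -14 mmHg.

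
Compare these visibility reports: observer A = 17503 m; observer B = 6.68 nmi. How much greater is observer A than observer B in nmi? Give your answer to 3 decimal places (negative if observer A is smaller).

observer A: 17503 m = 9.45086 nmi.
Difference: 9.45086 − 6.68000 = 2.771 nmi.

2.771 nmi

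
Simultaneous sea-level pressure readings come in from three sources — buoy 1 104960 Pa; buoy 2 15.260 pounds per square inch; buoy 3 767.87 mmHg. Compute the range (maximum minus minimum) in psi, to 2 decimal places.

buoy 1: 104960 Pa = 15.2232 psi.
buoy 3: 767.87 mmHg = 14.8481 psi.
Spread: 15.2600 − 14.8481 = 0.41 psi.

0.41 psi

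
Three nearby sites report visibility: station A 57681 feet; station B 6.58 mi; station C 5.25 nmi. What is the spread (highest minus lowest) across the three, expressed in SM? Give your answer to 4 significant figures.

4.883 SM

station A: 57681 ft = 10.92443 SM.
station C: 5.25 nmi = 6.04159 SM.
Spread: 10.92443 − 6.04159 = 4.883 SM.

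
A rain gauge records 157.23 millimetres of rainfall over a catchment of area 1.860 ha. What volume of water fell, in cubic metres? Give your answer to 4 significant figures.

2924 cubic metres

Area: 1.860 ha = 18600 m².
1 mm over 1 m² is 1 L, so volume = 157.23 × 18600 = 2924478 L = 2924 m³.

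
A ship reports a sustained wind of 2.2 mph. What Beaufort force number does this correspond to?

2.2 mph = 1.0 m/s, which is Beaufort 1 (light air, 0.3–1.5 m/s).

Beaufort force 1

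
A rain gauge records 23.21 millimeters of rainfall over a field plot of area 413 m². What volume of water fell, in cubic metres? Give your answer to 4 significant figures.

1 mm over 1 m² is 1 L, so volume = 23.21 × 413 = 9585.73 L = 9.586 m³.

9.586 cubic metres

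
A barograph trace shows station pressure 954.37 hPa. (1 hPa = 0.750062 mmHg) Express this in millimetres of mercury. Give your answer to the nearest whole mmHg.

716 mmHg

1 hPa = 0.750062 mmHg, so 954.37 × 0.750062 = 716 mmHg.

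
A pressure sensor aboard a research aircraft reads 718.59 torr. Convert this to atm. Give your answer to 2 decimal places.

1 mmHg = 0.00131579 atm, so 718.59 × 0.00131579 = 0.95 atm.

0.95 atm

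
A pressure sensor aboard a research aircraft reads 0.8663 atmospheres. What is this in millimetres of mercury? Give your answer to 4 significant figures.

1 atm = 760 mmHg, so 0.8663 × 760 = 658.4 mmHg.

658.4 mmHg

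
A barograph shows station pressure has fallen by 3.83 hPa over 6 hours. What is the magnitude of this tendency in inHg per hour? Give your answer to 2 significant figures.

0.019 inHg per hour

3.83 hPa / 6 h × 0.02953 inHg/hPa = 0.019 inHg/h.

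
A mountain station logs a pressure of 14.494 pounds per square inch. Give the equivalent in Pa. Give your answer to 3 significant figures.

1 psi = 6894.76 Pa, so 14.494 × 6894.76 = 99900 Pa.

99900 Pa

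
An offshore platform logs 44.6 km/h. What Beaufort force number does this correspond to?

Beaufort force 6

44.6 km/h = 12.4 m/s, which is Beaufort 6 (strong breeze, 10.8–13.8 m/s).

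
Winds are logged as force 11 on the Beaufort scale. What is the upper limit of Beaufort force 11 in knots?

Beaufort 11 (violent storm) spans 56–63 knots.

63 kt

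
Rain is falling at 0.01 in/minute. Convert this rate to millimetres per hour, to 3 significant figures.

15.2 mm/hour

0.01 in/minute × 25.4 mm/in × 60 minute/hour = 15.2 mm/hour.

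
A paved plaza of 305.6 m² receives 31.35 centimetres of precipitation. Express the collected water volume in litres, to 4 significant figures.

Depth: 31.35 cm × 10 = 313.5 mm.
1 mm over 1 m² is 1 L, so volume = 313.5 × 305.6 = 95805.6 L ≈ 95810 L.

95810 litres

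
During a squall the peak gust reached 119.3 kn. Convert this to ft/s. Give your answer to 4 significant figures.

1 kt = 1.68781 ft/s, so 119.3 × 1.68781 = 201.4 ft/s.

201.4 ft/s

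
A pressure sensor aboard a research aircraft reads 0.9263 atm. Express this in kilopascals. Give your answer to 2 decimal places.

93.86 kPa

1 atm = 101.325 kPa, so 0.9263 × 101.325 = 93.86 kPa.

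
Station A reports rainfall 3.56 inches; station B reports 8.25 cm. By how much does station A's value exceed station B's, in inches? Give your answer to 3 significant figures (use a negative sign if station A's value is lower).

station B: 8.25 cm = 3.24803 in.
Difference: 3.56000 − 3.24803 = 0.312 in.

0.312 in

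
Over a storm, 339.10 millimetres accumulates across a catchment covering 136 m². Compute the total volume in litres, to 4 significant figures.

1 mm over 1 m² is 1 L, so volume = 339.1 × 136 = 46117.6 L ≈ 46120 L.

46120 litres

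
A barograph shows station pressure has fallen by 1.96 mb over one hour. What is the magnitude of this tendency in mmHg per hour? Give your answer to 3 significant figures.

1.96 mb / 1 h × 0.750062 mmHg/mb = 1.47 mmHg/h.

1.47 mmHg per hour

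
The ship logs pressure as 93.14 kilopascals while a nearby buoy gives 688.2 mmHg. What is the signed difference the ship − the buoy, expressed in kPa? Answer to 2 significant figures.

1.4 kPa

the buoy: 688.2 mmHg = 91.752 kPa.
Difference: 93.140 − 91.752 = 1.4 kPa.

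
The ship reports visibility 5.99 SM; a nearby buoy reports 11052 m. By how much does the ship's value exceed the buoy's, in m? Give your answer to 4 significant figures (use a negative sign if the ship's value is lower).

-1412 m

the ship: 5.99 SM = 9639.97 m.
Difference: 9639.97 − 11052.00 = -1412 m.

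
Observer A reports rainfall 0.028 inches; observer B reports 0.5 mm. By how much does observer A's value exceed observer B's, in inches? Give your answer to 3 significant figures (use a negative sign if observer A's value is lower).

0.00831 in

observer B: 0.5 mm = 0.01968504 in.
Difference: 0.02800000 − 0.01968504 = 0.00831 in.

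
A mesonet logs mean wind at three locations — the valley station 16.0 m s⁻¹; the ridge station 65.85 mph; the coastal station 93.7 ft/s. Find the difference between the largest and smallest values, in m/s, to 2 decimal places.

the ridge station: 65.85 mph = 29.4376 m/s.
the coastal station: 93.7 ft/s = 28.5598 m/s.
Spread: 29.4376 − 16.0000 = 13.44 m/s.

13.44 m/s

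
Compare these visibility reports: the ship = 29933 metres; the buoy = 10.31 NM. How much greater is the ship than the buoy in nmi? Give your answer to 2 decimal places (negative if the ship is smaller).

5.85 nmi

the ship: 29933 m = 16.1625 nmi.
Difference: 16.1625 − 10.3100 = 5.85 nmi.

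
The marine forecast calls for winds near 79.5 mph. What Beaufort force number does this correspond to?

79.5 mph = 35.5 m/s, which is Beaufort 12 (hurricane force, ≥32.7 m/s).

Beaufort force 12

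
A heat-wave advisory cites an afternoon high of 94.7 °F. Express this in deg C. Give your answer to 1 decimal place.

°C = (°F − 32) × 5/9 = (94.7 − 32) / 1.8 = 34.8 °C.

34.8 °C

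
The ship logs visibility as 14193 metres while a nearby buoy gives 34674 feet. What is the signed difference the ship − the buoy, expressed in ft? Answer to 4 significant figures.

11890 ft

the ship: 14193 m = 46564.96 ft.
Difference: 46564.96 − 34674.00 = 11890 ft.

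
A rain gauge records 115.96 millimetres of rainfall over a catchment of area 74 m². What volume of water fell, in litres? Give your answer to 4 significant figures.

8581 litres

1 mm over 1 m² is 1 L, so volume = 115.96 × 74 = 8581.04 L ≈ 8581 L.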